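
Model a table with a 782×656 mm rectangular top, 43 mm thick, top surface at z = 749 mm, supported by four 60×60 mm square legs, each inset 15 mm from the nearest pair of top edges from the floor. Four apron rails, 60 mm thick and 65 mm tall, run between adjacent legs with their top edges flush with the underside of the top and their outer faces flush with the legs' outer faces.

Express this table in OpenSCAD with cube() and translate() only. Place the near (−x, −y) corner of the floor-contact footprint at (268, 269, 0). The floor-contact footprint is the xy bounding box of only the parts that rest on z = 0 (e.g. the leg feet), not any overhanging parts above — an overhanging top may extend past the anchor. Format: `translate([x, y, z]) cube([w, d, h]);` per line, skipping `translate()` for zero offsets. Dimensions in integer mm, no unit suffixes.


// leg_h = 749 - 43 = 706
// apron z = 706 - 65 = 641
translate([253, 254, 706]) cube([782, 656, 43]);
translate([268, 269, 0]) cube([60, 60, 706]);
translate([960, 269, 0]) cube([60, 60, 706]);
translate([268, 835, 0]) cube([60, 60, 706]);
translate([960, 835, 0]) cube([60, 60, 706]);
translate([328, 269, 641]) cube([632, 60, 65]);
translate([328, 835, 641]) cube([632, 60, 65]);
translate([268, 329, 641]) cube([60, 506, 65]);
translate([960, 329, 641]) cube([60, 506, 65]);


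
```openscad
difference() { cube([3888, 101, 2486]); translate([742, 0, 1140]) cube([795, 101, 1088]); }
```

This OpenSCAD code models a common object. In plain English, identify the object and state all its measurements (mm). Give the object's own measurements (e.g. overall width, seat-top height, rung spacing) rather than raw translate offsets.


A wall 3888 mm long (x), 101 mm thick (y), 2486 mm tall, with a rectangular window opening cut through it. The opening is 795 mm wide and 1088 mm tall; its sill is at z = 1140 mm and its near (−x) edge is 742 mm from the wall's −x end. The opening passes through the full wall thickness.


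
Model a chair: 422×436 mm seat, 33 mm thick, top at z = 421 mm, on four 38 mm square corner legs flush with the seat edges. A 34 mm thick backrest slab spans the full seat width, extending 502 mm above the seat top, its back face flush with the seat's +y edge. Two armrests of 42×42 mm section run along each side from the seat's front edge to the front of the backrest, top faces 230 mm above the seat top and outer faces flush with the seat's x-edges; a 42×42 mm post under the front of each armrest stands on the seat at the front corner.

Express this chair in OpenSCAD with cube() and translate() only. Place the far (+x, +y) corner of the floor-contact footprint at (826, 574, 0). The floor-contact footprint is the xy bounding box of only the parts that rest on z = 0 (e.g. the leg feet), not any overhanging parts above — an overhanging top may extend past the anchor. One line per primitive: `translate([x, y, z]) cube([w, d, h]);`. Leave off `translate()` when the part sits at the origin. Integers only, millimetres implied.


translate([404, 138, 388]) cube([422, 436, 33]);
translate([404, 138, 0]) cube([38, 38, 388]);
translate([788, 138, 0]) cube([38, 38, 388]);
translate([404, 536, 0]) cube([38, 38, 388]);
translate([788, 536, 0]) cube([38, 38, 388]);
translate([404, 540, 421]) cube([422, 34, 502]);
translate([404, 138, 609]) cube([42, 402, 42]);
translate([784, 138, 609]) cube([42, 402, 42]);
translate([404, 138, 421]) cube([42, 42, 188]);
translate([784, 138, 421]) cube([42, 42, 188]);


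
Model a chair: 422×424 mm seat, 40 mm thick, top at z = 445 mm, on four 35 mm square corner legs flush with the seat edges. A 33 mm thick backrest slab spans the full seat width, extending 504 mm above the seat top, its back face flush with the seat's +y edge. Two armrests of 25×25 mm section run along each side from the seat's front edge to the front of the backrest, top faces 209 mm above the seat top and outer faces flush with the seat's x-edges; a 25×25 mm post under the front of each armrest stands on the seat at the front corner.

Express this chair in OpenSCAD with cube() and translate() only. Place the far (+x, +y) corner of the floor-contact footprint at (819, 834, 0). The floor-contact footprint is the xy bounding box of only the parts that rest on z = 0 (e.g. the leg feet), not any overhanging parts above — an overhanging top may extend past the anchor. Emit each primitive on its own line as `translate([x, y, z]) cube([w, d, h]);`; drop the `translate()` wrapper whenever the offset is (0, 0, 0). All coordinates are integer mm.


translate([397, 410, 405]) cube([422, 424, 40]);
translate([397, 410, 0]) cube([35, 35, 405]);
translate([784, 410, 0]) cube([35, 35, 405]);
translate([397, 799, 0]) cube([35, 35, 405]);
translate([784, 799, 0]) cube([35, 35, 405]);
translate([397, 801, 445]) cube([422, 33, 504]);
translate([397, 410, 629]) cube([25, 391, 25]);
translate([794, 410, 629]) cube([25, 391, 25]);
translate([397, 410, 445]) cube([25, 25, 184]);
translate([794, 410, 445]) cube([25, 25, 184]);


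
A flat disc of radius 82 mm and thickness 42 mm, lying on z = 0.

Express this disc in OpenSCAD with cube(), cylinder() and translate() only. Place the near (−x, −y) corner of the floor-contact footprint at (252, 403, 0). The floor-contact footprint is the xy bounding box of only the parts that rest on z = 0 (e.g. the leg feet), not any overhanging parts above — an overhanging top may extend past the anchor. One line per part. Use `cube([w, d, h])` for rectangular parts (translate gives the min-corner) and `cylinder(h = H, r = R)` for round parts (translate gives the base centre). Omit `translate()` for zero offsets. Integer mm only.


translate([334, 485, 0]) cylinder(h = 42, r = 82);


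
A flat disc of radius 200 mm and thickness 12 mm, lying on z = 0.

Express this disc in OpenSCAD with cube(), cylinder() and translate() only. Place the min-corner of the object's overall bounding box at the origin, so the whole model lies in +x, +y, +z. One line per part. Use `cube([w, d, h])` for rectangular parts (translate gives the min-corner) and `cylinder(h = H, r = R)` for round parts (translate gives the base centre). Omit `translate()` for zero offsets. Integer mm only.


translate([200, 200, 0]) cylinder(h = 12, r = 200);


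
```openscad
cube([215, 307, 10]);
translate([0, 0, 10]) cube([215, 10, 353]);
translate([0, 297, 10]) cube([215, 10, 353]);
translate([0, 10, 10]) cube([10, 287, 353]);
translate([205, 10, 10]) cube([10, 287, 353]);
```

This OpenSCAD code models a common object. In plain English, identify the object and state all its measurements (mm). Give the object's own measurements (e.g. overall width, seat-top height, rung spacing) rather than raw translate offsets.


An open-topped rectangular box: outside dimensions 215×307×363 mm, with a uniform wall and base thickness of 10 mm. The base is a full 215×307 slab on the floor; four walls sit on top of the base. The front and back walls (the −y and +y sides) span the full width; the two side walls fit between them.


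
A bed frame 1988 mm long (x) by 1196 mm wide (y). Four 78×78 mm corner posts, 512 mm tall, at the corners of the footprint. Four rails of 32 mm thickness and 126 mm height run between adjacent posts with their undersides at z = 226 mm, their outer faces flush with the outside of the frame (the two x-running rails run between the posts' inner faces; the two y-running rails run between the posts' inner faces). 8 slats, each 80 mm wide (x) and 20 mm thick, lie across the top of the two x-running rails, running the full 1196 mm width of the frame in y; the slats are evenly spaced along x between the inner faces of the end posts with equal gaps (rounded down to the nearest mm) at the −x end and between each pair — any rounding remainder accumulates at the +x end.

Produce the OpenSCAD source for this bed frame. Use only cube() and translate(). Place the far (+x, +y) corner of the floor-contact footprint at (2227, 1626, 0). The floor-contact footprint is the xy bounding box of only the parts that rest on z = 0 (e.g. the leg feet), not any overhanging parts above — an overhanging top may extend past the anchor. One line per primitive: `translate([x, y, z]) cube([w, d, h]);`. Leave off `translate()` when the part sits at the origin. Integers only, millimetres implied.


// slat z = rail_z + rail_h = 226 + 126 = 352
// slat gap = ⌊(1832 − 8·80) / 9⌋ = 132
translate([239, 430, 0]) cube([78, 78, 512]);
translate([239, 1548, 0]) cube([78, 78, 512]);
translate([2149, 430, 0]) cube([78, 78, 512]);
translate([2149, 1548, 0]) cube([78, 78, 512]);
translate([317, 430, 226]) cube([1832, 32, 126]);
translate([317, 1594, 226]) cube([1832, 32, 126]);
translate([239, 508, 226]) cube([32, 1040, 126]);
translate([2195, 508, 226]) cube([32, 1040, 126]);
translate([449, 430, 352]) cube([80, 1196, 20]);
translate([661, 430, 352]) cube([80, 1196, 20]);
translate([873, 430, 352]) cube([80, 1196, 20]);
translate([1085, 430, 352]) cube([80, 1196, 20]);
translate([1297, 430, 352]) cube([80, 1196, 20]);
translate([1509, 430, 352]) cube([80, 1196, 20]);
translate([1721, 430, 352]) cube([80, 1196, 20]);
translate([1933, 430, 352]) cube([80, 1196, 20]);


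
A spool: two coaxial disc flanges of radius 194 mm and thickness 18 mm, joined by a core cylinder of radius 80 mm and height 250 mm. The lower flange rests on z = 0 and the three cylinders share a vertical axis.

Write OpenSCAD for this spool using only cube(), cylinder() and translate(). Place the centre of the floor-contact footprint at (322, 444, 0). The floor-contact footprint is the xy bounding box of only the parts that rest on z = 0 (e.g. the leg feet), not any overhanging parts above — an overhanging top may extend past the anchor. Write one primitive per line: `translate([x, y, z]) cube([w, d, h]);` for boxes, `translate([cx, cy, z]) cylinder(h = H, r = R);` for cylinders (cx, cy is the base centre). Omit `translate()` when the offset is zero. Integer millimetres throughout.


translate([322, 444, 0]) cylinder(h = 18, r = 194);
translate([322, 444, 18]) cylinder(h = 250, r = 80);
translate([322, 444, 268]) cylinder(h = 18, r = 194);


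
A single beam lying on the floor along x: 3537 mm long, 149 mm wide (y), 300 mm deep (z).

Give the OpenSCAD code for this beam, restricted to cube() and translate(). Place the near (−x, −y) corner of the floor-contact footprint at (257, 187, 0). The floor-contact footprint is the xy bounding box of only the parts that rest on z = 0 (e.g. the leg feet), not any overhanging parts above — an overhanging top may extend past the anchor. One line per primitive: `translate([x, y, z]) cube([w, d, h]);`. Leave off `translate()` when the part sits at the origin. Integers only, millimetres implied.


translate([257, 187, 0]) cube([3537, 149, 300]);


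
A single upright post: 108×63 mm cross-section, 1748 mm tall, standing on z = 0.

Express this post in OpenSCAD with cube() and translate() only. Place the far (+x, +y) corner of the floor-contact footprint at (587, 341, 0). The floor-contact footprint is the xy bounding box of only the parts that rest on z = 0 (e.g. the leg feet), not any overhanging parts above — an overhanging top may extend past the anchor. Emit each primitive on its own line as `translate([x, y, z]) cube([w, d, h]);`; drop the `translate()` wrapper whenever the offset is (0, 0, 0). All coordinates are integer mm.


translate([479, 278, 0]) cube([108, 63, 1748]);


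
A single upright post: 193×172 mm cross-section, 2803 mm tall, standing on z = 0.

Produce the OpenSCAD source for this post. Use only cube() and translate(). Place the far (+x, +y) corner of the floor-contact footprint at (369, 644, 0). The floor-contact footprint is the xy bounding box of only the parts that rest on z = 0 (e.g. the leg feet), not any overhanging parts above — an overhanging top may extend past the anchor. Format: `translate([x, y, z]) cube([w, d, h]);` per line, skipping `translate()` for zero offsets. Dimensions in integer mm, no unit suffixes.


translate([176, 472, 0]) cube([193, 172, 2803]);


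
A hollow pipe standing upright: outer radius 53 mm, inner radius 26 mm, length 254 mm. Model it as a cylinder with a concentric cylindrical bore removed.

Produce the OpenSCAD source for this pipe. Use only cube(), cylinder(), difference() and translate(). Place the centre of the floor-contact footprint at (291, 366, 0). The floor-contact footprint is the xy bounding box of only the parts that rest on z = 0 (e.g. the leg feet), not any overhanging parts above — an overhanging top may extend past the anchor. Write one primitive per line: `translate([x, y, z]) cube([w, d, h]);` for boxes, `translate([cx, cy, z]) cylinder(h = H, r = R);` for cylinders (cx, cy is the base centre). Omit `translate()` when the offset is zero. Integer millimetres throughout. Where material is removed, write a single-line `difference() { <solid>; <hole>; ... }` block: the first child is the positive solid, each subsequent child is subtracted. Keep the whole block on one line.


difference() { translate([291, 366, 0]) cylinder(h = 254, r = 53); translate([291, 366, 0]) cylinder(h = 254, r = 26); }


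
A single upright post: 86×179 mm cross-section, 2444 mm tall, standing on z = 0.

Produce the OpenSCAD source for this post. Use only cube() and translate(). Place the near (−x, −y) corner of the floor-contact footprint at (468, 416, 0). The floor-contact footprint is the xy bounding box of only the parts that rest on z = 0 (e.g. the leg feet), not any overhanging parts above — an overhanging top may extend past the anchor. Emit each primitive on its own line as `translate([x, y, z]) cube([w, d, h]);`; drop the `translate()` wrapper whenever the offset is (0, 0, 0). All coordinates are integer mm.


translate([468, 416, 0]) cube([86, 179, 2444]);


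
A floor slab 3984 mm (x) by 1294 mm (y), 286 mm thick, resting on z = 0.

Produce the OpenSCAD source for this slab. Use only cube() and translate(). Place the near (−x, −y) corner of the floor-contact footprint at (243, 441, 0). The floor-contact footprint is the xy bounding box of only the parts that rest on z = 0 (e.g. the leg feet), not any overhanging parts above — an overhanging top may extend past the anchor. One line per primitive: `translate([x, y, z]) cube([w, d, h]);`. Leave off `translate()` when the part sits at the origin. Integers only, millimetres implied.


translate([243, 441, 0]) cube([3984, 1294, 286]);


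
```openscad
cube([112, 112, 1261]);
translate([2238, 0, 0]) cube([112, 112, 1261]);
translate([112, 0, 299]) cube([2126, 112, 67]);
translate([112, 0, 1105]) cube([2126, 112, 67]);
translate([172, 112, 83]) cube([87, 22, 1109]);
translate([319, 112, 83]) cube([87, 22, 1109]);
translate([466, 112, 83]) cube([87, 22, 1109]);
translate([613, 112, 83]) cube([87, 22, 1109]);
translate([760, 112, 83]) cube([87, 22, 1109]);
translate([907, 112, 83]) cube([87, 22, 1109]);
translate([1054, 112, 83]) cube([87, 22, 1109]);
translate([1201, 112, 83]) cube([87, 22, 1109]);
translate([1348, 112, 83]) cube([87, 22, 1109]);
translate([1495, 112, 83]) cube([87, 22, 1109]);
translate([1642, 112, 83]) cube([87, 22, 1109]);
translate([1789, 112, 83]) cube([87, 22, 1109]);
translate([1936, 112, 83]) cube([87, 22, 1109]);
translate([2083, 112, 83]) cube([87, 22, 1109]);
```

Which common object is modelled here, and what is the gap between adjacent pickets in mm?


A fence section. The picket gap is 60 mm.

Two posts, two rails, 14 pickets — a fence section. Span 2126 mm holds 14 pickets of 87 mm with 15 equal gaps: ⌊(2126 − 14·87) / 15⌋ = 60 mm.


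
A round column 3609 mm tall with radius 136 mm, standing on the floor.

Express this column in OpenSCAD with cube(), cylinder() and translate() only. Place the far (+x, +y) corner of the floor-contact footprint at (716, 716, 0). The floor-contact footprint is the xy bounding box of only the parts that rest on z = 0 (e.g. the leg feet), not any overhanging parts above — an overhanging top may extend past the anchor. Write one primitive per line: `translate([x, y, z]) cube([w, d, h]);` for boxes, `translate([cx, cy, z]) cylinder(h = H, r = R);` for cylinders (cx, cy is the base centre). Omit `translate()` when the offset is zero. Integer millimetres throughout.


translate([580, 580, 0]) cylinder(h = 3609, r = 136);


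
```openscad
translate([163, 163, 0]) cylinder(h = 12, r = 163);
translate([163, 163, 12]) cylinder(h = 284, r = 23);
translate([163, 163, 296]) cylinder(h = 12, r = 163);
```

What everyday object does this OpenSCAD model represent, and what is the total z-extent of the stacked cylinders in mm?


A spool. The overall height is 308 mm.

Three coaxial cylinders, large–small–large — a spool. Two 12 mm flanges and a 284 mm core give 12 + 284 + 12 = 308 mm.


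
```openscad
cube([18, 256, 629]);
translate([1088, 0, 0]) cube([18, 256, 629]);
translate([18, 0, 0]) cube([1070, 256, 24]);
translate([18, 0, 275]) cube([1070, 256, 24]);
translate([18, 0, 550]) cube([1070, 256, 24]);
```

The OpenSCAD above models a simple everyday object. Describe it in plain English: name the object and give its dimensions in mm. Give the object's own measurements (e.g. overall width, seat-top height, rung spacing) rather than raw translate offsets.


An open bookshelf. Two side panels, each 18 mm thick, 256 mm deep and 629 mm tall, stand 1106 mm apart (outside-to-outside). Between them sit 3 shelves, each 24 mm thick and 256 mm deep, spanning the full gap between the sides. The bottom shelf rests on the floor (its underside at z = 0) and the clear gap between one shelf's top and the next shelf's underside is 251 mm.


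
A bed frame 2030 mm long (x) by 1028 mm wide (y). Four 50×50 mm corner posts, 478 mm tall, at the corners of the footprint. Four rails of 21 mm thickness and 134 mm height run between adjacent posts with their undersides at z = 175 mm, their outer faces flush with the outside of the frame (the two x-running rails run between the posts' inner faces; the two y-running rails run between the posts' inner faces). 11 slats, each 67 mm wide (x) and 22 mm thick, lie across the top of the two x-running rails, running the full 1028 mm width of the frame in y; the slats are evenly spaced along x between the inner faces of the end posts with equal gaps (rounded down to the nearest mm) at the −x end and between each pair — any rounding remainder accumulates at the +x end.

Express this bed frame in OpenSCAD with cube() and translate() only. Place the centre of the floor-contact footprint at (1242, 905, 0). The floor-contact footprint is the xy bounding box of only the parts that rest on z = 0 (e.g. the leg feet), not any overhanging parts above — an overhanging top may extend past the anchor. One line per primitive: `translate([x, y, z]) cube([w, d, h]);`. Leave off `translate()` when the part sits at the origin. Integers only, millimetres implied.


translate([227, 391, 0]) cube([50, 50, 478]);
translate([227, 1369, 0]) cube([50, 50, 478]);
translate([2207, 391, 0]) cube([50, 50, 478]);
translate([2207, 1369, 0]) cube([50, 50, 478]);
translate([277, 391, 175]) cube([1930, 21, 134]);
translate([277, 1398, 175]) cube([1930, 21, 134]);
translate([227, 441, 175]) cube([21, 928, 134]);
translate([2236, 441, 175]) cube([21, 928, 134]);
translate([376, 391, 309]) cube([67, 1028, 22]);
translate([542, 391, 309]) cube([67, 1028, 22]);
translate([708, 391, 309]) cube([67, 1028, 22]);
translate([874, 391, 309]) cube([67, 1028, 22]);
translate([1040, 391, 309]) cube([67, 1028, 22]);
translate([1206, 391, 309]) cube([67, 1028, 22]);
translate([1372, 391, 309]) cube([67, 1028, 22]);
translate([1538, 391, 309]) cube([67, 1028, 22]);
translate([1704, 391, 309]) cube([67, 1028, 22]);
translate([1870, 391, 309]) cube([67, 1028, 22]);
translate([2036, 391, 309]) cube([67, 1028, 22]);


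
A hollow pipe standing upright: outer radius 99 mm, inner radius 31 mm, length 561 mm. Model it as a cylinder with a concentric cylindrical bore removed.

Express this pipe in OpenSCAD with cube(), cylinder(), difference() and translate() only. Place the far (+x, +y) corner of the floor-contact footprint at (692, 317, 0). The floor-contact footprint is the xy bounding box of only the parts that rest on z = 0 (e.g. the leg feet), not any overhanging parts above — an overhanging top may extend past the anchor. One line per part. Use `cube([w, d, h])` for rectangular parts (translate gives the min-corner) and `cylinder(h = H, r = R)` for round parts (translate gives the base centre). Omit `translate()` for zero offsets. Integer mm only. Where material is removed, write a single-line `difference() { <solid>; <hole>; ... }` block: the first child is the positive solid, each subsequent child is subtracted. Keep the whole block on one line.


difference() { translate([593, 218, 0]) cylinder(h = 561, r = 99); translate([593, 218, 0]) cylinder(h = 561, r = 31); }


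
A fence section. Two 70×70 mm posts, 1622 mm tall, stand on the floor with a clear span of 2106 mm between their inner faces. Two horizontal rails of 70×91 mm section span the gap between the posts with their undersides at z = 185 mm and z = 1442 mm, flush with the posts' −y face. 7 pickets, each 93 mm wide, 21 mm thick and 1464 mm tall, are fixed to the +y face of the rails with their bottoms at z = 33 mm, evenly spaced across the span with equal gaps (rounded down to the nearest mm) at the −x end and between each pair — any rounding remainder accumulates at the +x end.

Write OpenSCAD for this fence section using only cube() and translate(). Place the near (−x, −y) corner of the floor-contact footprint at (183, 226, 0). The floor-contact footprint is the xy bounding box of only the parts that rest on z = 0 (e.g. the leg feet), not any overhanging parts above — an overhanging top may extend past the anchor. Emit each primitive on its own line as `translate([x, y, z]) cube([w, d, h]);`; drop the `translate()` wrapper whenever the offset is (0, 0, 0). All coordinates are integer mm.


translate([183, 226, 0]) cube([70, 70, 1622]);
translate([2359, 226, 0]) cube([70, 70, 1622]);
translate([253, 226, 185]) cube([2106, 70, 91]);
translate([253, 226, 1442]) cube([2106, 70, 91]);
translate([434, 296, 33]) cube([93, 21, 1464]);
translate([708, 296, 33]) cube([93, 21, 1464]);
translate([982, 296, 33]) cube([93, 21, 1464]);
translate([1256, 296, 33]) cube([93, 21, 1464]);
translate([1530, 296, 33]) cube([93, 21, 1464]);
translate([1804, 296, 33]) cube([93, 21, 1464]);
translate([2078, 296, 33]) cube([93, 21, 1464]);


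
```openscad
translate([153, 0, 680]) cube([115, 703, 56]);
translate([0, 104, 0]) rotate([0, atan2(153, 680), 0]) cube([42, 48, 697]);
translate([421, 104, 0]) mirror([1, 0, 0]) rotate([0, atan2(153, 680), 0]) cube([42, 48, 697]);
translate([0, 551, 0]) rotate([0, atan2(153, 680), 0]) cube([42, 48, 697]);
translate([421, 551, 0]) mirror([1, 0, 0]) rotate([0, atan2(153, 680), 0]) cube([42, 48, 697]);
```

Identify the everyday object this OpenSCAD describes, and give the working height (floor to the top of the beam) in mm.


A sawhorse. The overall height is 736 mm.

A beam across two mirrored pairs of raked legs — a sawhorse. The beam's underside is at z = 680 (matching the legs' vertical rise in atan2(153, 680)) and the beam is 56 mm tall, so its top is at 680 + 56 = 736 mm. The raked legs top out at the beam's underside, so that is the highest point.


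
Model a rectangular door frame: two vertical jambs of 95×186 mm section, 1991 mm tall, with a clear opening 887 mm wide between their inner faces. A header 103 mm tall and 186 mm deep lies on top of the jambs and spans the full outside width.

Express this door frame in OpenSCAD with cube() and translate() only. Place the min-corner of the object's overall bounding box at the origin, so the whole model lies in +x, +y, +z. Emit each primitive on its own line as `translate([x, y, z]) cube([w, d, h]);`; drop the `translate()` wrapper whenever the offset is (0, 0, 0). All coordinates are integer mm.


cube([95, 186, 1991]);
translate([982, 0, 0]) cube([95, 186, 1991]);
translate([0, 0, 1991]) cube([1077, 186, 103]);


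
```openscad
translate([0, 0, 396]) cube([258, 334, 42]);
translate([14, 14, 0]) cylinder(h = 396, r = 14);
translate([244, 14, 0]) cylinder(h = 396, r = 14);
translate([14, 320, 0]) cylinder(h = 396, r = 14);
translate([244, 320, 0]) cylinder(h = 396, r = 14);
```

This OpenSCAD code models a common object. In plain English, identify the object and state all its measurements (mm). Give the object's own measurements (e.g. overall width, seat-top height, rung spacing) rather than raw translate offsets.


A simple wooden stool: a rectangular seat 258 mm (x) by 334 mm (y), 42 mm thick, top face at z = 438 mm, on four round legs, each 28 mm in diameter. The legs rest on z = 0, each leg's axis is inset half a diameter from the nearest pair of seat edges (so the leg's bounding box is flush with the corner).


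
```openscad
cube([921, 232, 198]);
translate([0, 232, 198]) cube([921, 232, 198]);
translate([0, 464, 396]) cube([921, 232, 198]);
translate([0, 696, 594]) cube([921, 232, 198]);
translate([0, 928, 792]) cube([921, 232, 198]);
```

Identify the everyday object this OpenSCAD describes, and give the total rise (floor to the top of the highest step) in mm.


A staircase. The total rise is 990 mm.

5 identical blocks, each offset up and back from the previous — a staircase. Each step is 198 mm tall and there are 5 of them, so the total rise is 5 × 198 = 990 mm.


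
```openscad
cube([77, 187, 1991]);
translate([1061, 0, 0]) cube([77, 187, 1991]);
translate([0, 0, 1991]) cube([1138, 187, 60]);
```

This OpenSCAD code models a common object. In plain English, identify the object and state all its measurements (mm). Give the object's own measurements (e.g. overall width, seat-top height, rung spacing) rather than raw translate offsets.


A door frame. The clear opening is 984 mm wide and 1991 mm high. Two 77 mm wide jambs, 187 mm deep, stand either side of the opening from the floor to the top of the opening. A 60 mm thick head sits across the top of both jambs, spanning the full outside width of the frame.


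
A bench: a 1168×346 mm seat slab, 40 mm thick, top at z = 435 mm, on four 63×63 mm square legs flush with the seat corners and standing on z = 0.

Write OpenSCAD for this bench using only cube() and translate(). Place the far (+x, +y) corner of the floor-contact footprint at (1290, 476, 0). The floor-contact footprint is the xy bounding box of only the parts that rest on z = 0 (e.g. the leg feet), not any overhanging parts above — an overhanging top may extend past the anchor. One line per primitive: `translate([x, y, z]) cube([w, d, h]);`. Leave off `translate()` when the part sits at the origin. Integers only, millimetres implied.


// leg_h = 435 − 40 = 395
translate([122, 130, 395]) cube([1168, 346, 40]);
translate([122, 130, 0]) cube([63, 63, 395]);
translate([122, 413, 0]) cube([63, 63, 395]);
translate([1227, 130, 0]) cube([63, 63, 395]);
translate([1227, 413, 0]) cube([63, 63, 395]);


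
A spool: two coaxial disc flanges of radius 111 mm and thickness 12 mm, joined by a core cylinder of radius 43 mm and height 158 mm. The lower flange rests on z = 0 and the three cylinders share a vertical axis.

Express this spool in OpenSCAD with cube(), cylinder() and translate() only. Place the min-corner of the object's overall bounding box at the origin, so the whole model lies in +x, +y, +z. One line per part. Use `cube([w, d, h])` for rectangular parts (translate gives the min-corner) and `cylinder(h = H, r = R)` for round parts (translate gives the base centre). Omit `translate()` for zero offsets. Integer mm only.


translate([111, 111, 0]) cylinder(h = 12, r = 111);
translate([111, 111, 12]) cylinder(h = 158, r = 43);
translate([111, 111, 170]) cylinder(h = 12, r = 111);


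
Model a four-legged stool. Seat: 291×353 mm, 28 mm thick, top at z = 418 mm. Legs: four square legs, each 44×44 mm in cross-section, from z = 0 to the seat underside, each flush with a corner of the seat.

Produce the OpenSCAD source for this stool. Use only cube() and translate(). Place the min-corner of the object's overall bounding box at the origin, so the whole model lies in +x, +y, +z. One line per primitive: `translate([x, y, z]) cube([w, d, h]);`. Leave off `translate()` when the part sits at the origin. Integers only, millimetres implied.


translate([0, 0, 390]) cube([291, 353, 28]);
cube([44, 44, 390]);
translate([247, 0, 0]) cube([44, 44, 390]);
translate([0, 309, 0]) cube([44, 44, 390]);
translate([247, 309, 0]) cube([44, 44, 390]);


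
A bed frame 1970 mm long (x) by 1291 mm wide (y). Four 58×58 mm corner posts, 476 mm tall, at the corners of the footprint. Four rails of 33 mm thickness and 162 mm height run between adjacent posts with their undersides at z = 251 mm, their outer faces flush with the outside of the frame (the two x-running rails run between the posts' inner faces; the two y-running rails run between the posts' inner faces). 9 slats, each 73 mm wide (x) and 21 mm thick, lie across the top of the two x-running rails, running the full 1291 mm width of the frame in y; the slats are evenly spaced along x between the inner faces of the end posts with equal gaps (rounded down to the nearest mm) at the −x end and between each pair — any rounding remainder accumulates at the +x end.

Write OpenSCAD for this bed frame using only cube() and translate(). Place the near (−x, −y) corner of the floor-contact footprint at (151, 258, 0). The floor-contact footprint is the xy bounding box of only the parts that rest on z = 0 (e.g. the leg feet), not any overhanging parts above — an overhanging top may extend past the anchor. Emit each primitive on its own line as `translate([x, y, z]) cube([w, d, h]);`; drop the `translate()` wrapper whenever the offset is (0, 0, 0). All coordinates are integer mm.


// slat z = rail_z + rail_h = 251 + 162 = 413
// slat gap = ⌊(1854 − 9·73) / 10⌋ = 119
translate([151, 258, 0]) cube([58, 58, 476]);
translate([151, 1491, 0]) cube([58, 58, 476]);
translate([2063, 258, 0]) cube([58, 58, 476]);
translate([2063, 1491, 0]) cube([58, 58, 476]);
translate([209, 258, 251]) cube([1854, 33, 162]);
translate([209, 1516, 251]) cube([1854, 33, 162]);
translate([151, 316, 251]) cube([33, 1175, 162]);
translate([2088, 316, 251]) cube([33, 1175, 162]);
translate([328, 258, 413]) cube([73, 1291, 21]);
translate([520, 258, 413]) cube([73, 1291, 21]);
translate([712, 258, 413]) cube([73, 1291, 21]);
translate([904, 258, 413]) cube([73, 1291, 21]);
translate([1096, 258, 413]) cube([73, 1291, 21]);
translate([1288, 258, 413]) cube([73, 1291, 21]);
translate([1480, 258, 413]) cube([73, 1291, 21]);
translate([1672, 258, 413]) cube([73, 1291, 21]);
translate([1864, 258, 413]) cube([73, 1291, 21]);


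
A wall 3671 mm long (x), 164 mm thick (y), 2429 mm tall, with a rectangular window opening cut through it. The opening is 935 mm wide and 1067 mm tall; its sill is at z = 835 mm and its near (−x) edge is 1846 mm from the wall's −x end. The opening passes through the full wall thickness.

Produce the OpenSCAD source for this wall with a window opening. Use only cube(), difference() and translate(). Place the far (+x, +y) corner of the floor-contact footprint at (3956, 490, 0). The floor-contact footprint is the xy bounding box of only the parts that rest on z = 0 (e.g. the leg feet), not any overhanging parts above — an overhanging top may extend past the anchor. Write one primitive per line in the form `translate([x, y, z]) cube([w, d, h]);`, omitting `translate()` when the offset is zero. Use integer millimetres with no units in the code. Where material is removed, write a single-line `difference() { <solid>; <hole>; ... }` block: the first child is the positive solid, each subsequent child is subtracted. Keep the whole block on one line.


difference() { translate([285, 326, 0]) cube([3671, 164, 2429]); translate([2131, 326, 835]) cube([935, 164, 1067]); }


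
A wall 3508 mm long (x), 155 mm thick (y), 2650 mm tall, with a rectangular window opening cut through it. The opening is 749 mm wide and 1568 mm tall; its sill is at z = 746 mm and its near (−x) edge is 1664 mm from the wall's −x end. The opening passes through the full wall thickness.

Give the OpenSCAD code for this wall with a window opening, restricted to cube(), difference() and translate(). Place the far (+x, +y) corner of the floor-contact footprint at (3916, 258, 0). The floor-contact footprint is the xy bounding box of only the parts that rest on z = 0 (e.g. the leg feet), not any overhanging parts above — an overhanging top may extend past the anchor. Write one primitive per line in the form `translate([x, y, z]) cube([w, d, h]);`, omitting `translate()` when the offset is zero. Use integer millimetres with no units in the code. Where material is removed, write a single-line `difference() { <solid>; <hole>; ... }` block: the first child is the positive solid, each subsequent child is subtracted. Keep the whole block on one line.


difference() { translate([408, 103, 0]) cube([3508, 155, 2650]); translate([2072, 103, 746]) cube([749, 155, 1568]); }


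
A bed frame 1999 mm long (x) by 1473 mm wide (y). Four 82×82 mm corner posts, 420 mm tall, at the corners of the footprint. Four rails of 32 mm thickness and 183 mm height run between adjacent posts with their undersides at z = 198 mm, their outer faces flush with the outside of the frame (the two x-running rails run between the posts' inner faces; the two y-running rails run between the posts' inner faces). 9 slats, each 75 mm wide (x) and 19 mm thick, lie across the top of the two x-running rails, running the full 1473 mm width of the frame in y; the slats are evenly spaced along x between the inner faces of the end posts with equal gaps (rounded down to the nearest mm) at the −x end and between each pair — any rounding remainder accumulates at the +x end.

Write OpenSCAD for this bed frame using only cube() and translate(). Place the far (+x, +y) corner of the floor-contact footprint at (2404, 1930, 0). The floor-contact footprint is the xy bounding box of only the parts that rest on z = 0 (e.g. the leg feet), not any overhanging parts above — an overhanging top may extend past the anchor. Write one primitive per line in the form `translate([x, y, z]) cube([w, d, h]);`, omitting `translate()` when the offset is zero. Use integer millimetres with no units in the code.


// slat z = rail_z + rail_h = 198 + 183 = 381
// slat gap = ⌊(1835 − 9·75) / 10⌋ = 116
translate([405, 457, 0]) cube([82, 82, 420]);
translate([405, 1848, 0]) cube([82, 82, 420]);
translate([2322, 457, 0]) cube([82, 82, 420]);
translate([2322, 1848, 0]) cube([82, 82, 420]);
translate([487, 457, 198]) cube([1835, 32, 183]);
translate([487, 1898, 198]) cube([1835, 32, 183]);
translate([405, 539, 198]) cube([32, 1309, 183]);
translate([2372, 539, 198]) cube([32, 1309, 183]);
translate([603, 457, 381]) cube([75, 1473, 19]);
translate([794, 457, 381]) cube([75, 1473, 19]);
translate([985, 457, 381]) cube([75, 1473, 19]);
translate([1176, 457, 381]) cube([75, 1473, 19]);
translate([1367, 457, 381]) cube([75, 1473, 19]);
translate([1558, 457, 381]) cube([75, 1473, 19]);
translate([1749, 457, 381]) cube([75, 1473, 19]);
translate([1940, 457, 381]) cube([75, 1473, 19]);
translate([2131, 457, 381]) cube([75, 1473, 19]);


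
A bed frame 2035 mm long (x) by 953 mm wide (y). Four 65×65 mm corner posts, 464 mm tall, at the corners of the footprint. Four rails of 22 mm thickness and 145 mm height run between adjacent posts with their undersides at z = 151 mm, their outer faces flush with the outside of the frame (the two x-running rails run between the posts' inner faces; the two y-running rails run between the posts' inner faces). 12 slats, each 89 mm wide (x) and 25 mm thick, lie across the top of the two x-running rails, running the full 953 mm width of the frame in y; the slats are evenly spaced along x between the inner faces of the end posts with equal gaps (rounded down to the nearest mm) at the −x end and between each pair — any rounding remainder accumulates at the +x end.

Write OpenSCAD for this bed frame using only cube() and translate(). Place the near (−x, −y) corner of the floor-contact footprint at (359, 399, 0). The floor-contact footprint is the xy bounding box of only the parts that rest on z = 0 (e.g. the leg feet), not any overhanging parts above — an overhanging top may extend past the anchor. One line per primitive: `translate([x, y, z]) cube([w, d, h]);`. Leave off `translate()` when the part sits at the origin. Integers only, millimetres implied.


// slat z = rail_z + rail_h = 151 + 145 = 296
// slat gap = ⌊(1905 − 12·89) / 13⌋ = 64
translate([359, 399, 0]) cube([65, 65, 464]);
translate([359, 1287, 0]) cube([65, 65, 464]);
translate([2329, 399, 0]) cube([65, 65, 464]);
translate([2329, 1287, 0]) cube([65, 65, 464]);
translate([424, 399, 151]) cube([1905, 22, 145]);
translate([424, 1330, 151]) cube([1905, 22, 145]);
translate([359, 464, 151]) cube([22, 823, 145]);
translate([2372, 464, 151]) cube([22, 823, 145]);
translate([488, 399, 296]) cube([89, 953, 25]);
translate([641, 399, 296]) cube([89, 953, 25]);
translate([794, 399, 296]) cube([89, 953, 25]);
translate([947, 399, 296]) cube([89, 953, 25]);
translate([1100, 399, 296]) cube([89, 953, 25]);
translate([1253, 399, 296]) cube([89, 953, 25]);
translate([1406, 399, 296]) cube([89, 953, 25]);
translate([1559, 399, 296]) cube([89, 953, 25]);
translate([1712, 399, 296]) cube([89, 953, 25]);
translate([1865, 399, 296]) cube([89, 953, 25]);
translate([2018, 399, 296]) cube([89, 953, 25]);
translate([2171, 399, 296]) cube([89, 953, 25]);


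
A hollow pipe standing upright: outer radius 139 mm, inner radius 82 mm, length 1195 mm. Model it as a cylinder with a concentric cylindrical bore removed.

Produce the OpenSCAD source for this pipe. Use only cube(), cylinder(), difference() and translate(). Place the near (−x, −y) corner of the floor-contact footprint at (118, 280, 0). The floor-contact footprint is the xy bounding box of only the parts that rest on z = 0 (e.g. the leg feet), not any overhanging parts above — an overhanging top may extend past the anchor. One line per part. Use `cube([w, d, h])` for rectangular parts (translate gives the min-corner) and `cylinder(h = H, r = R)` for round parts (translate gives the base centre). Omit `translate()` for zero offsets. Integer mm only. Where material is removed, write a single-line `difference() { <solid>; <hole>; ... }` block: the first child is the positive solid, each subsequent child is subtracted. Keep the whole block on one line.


difference() { translate([257, 419, 0]) cylinder(h = 1195, r = 139); translate([257, 419, 0]) cylinder(h = 1195, r = 82); }


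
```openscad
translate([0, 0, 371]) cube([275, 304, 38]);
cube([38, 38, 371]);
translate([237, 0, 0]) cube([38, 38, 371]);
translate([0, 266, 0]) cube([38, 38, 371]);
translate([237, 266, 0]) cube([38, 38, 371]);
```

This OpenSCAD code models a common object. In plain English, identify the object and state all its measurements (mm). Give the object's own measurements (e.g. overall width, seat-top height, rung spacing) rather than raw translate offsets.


A four-legged stool. The seat is a 275×304×38 mm slab whose top surface is at z = 409 mm; four square legs, each 38×38 mm in cross-section, run from the floor (z = 0) to the underside of the seat, each flush with a corner of the seat.


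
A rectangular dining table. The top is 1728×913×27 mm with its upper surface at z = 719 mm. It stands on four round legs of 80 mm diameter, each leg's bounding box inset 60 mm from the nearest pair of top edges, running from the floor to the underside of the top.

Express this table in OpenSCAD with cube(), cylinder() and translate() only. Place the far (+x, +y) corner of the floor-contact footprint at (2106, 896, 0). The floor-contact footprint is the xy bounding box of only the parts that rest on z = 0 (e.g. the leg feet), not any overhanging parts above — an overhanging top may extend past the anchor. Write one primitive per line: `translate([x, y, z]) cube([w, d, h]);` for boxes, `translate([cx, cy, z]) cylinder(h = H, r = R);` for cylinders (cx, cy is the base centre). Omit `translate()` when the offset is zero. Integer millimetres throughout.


// leg_h = 719 - 27 = 692
translate([438, 43, 692]) cube([1728, 913, 27]);
translate([538, 143, 0]) cylinder(h = 692, r = 40);
translate([2066, 143, 0]) cylinder(h = 692, r = 40);
translate([538, 856, 0]) cylinder(h = 692, r = 40);
translate([2066, 856, 0]) cylinder(h = 692, r = 40);
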